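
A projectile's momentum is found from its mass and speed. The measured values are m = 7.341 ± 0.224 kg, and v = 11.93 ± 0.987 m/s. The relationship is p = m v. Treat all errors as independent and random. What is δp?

Since p is a product/quotient, work with relative uncertainties:
  (1·δm/m)² = (1×0.0305)² = 0.000931;  (1·δv/v)² = (1×0.0827)² = 0.00684
δp/p = √(0.00778) = 0.0882
p = 87.58 kg·m/s, so δp = 0.0882 × 87.58 = 7.72 kg·m/s.

7.72 kg·m/s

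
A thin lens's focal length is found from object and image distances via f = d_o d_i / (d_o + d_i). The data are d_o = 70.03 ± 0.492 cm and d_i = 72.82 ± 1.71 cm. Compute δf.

∂f/∂d_o = (d_i/(d_o+d_i))² = 0.260;  ∂f/∂d_i = (d_o/(d_o+d_i))² = 0.240
δf = √((∂f/∂d_o · δd_o)² + (∂f/∂d_i · δd_i)²) = √(0.0163 + 0.169) = 0.430 cm

0.430 cm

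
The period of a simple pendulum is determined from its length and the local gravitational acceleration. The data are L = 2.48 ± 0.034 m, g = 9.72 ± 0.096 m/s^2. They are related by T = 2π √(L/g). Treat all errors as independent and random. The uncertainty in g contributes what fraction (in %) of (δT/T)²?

34.2%

(δT/T)² = (½·δL/L)² + (−½·δg/g)²
  L term: (0.5×0.0137)² = 4.7e-05
  g term: (-0.5×0.00988)² = 2.44e-05
Total = 7.14e-05. Share from g = 2.44e-05/7.14e-05 = 0.342.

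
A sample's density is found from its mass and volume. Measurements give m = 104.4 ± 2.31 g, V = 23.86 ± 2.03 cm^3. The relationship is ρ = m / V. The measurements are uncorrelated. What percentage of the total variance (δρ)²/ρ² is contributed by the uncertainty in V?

93.7%

(δρ/ρ)² = (1·δm/m)² + (-1·δV/V)²
  m term: (1×0.0221)² = 0.000490
  V term: (-1×0.0851)² = 0.00724
Total = 0.00773. Share from V = 0.00724/0.00773 = 0.937.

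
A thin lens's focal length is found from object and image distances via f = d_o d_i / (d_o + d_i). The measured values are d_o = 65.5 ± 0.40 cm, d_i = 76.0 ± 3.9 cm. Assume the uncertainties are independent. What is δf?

∂f/∂d_o = (d_i/(d_o+d_i))² = 0.288;  ∂f/∂d_i = (d_o/(d_o+d_i))² = 0.214
δf = √((∂f/∂d_o · δd_o)² + (∂f/∂d_i · δd_i)²) = √(0.0133 + 0.698) = 0.844 cm

0.844 cm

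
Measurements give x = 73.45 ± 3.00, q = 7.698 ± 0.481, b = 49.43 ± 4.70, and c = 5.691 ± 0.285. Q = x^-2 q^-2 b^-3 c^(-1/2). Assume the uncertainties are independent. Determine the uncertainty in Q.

Relative error in a monomial: (δQ/Q)² = Σ (nᵢ · δxᵢ/xᵢ)².
  (-2·δx/x)² = (-2×0.0408)² = 0.00667;  (-2·δq/q)² = (-2×0.0625)² = 0.0156;  (-3·δb/b)² = (-3×0.0951)² = 0.0814;  (−½·δc/c)² = (-0.5×0.0501)² = 0.000627
δQ/Q = √(0.104) = 0.323
Q = 1.086e-11, so δQ = 0.323 × 1.086e-11 = 3.51e-12.

3.51e-12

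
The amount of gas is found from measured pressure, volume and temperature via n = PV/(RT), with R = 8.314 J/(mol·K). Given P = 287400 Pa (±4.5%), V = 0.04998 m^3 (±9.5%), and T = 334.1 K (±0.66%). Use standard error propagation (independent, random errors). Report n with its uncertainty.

5.171 ± 0.545 mol

Since n is a product/quotient, work with relative uncertainties:
  (1·δP/P)² = (1×0.0450)² = 0.00202;  (1·δV/V)² = (1×0.0950)² = 0.00903;  (-1·δT/T)² = (-1×0.00660)² = 4.36e-05
δn/n = √(0.0111) = 0.105
n = 5.171 mol, so δn = 0.105 × 5.171 = 0.545 mol.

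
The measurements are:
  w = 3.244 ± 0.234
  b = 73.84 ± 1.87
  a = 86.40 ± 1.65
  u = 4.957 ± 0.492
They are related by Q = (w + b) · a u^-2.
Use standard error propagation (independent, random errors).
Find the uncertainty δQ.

Let h = w + b = 77.08. δh = √(δw² + δb²) = √(0.0548 + 3.50) = 1.88, so δh/h = 0.0244.
Q is then a monomial in h, a, u:
δQ/Q = √((δh/h)² + (1·δa/a)² + (-2·δu/u)²) = √(0.000598 + 0.000365 + 0.0394) = 0.201
Q = 271.0, so δQ = 0.201 × 271.0 = 54.5.

54.5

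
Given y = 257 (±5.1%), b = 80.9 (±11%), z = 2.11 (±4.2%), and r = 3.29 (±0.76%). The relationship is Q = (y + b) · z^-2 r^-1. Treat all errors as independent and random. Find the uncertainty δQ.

Let u = y + b = 338. δu = √(δy² + δb²) = √(172 + 79.2) = 15.8, so δu/u = 0.0469.
Q is then a monomial in u, z, r:
δQ/Q = √((δu/u)² + (-2·δz/z)² + (-1·δr/r)²) = √(0.00220 + 0.00706 + 5.78e-05) = 0.0965
Q = 23.1, so δQ = 0.0965 × 23.1 = 2.23.

2.23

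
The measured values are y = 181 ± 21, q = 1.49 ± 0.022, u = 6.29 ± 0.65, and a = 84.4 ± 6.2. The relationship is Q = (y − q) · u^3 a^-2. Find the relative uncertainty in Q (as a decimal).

Let w = y − q = 180. δw = √(δy² + δq²) = √(441 + 0.000484) = 21.0, so δw/w = 0.117.
Q is then a monomial in w, u, a:
δQ/Q = √((δw/w)² + (3·δu/u)² + (-2·δa/a)²) = √(0.0137 + 0.0961 + 0.0216) = 0.362

0.362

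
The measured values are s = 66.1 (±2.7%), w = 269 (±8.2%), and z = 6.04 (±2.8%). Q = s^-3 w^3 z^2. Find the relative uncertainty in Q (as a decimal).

0.265

Each factor contributes (exponent × relative error)² to (δQ/Q)²:
  (-3·δs/s)² = (-3×0.0270)² = 0.00656;  (3·δw/w)² = (3×0.0820)² = 0.0605;  (2·δz/z)² = (2×0.0280)² = 0.00314
δQ/Q = √(0.0702) = 0.265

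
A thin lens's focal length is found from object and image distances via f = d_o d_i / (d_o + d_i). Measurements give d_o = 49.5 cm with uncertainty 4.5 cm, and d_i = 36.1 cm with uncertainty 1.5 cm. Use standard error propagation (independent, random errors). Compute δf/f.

0.0452

∂f/∂d_o = (d_i/(d_o+d_i))² = 0.178;  ∂f/∂d_i = (d_o/(d_o+d_i))² = 0.334
δf = √((∂f/∂d_o · δd_o)² + (∂f/∂d_i · δd_i)²) = √(0.641 + 0.252) = 0.945 cm
f = 20.9 cm, so δf/f = 0.945/20.9 = 0.0452.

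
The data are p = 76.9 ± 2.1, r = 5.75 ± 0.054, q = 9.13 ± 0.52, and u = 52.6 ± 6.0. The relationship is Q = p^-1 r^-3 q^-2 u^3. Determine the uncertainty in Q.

0.0433

Products/powers → add relative errors in quadrature, weighted by exponent:
  (-1·δp/p)² = (-1×0.0273)² = 0.000746;  (-3·δr/r)² = (-3×0.00939)² = 0.000794;  (-2·δq/q)² = (-2×0.0570)² = 0.0130;  (3·δu/u)² = (3×0.114)² = 0.117
δQ/Q = √(0.132) = 0.363
Q = 0.119, so δQ = 0.363 × 0.119 = 0.0433.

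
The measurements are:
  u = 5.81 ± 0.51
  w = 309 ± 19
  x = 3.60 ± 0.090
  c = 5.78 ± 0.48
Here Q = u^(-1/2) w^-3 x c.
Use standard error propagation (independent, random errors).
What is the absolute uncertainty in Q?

Relative error in a monomial: (δQ/Q)² = Σ (nᵢ · δxᵢ/xᵢ)².
  (−½·δu/u)² = (-0.5×0.0878)² = 0.00193;  (-3·δw/w)² = (-3×0.0615)² = 0.0340;  (1·δx/x)² = (1×0.0250)² = 0.000625;  (1·δc/c)² = (1×0.0830)² = 0.00690
δQ/Q = √(0.0435) = 0.209
Q = 2.93e-07, so δQ = 0.209 × 2.93e-07 = 6.1e-08.

6.1e-08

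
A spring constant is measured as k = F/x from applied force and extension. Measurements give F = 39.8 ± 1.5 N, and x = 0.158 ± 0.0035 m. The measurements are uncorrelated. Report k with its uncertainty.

Since k is a product/quotient, work with relative uncertainties:
  (1·δF/F)² = (1×0.0377)² = 0.00142;  (-1·δx/x)² = (-1×0.0222)² = 0.000491
δk/k = √(0.00191) = 0.0437
k = 252 N/m, so δk = 0.0437 × 252 = 11.0 N/m.

252 ± 11.0 N/m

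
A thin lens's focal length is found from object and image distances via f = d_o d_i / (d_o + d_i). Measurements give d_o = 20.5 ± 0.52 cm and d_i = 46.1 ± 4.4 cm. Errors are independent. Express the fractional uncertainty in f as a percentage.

∂f/∂d_o = (d_i/(d_o+d_i))² = 0.479;  ∂f/∂d_i = (d_o/(d_o+d_i))² = 0.0947
δf = √((∂f/∂d_o · δd_o)² + (∂f/∂d_i · δd_i)²) = √(0.0621 + 0.174) = 0.486 cm
f = 14.2 cm, so δf/f = 0.486/14.2 = 0.0342.

3.42%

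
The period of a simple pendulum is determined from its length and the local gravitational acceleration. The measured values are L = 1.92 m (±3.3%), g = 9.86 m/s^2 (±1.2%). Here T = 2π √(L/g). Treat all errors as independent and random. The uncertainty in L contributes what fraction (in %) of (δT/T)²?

(δT/T)² = (½·δL/L)² + (−½·δg/g)²
  L term: (0.5×0.0330)² = 0.000272
  g term: (-0.5×0.0120)² = 3.6e-05
Total = 0.000308. Share from L = 0.000272/0.000308 = 0.883.

88.3%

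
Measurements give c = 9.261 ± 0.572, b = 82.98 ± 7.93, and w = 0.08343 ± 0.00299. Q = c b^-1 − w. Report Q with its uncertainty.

0.02818 ± 0.0130

Let p = c·b^-1 = 0.1116. δp/p = √((1·δc/c)² + (-1·δb/b)²) = √(0.00381 + 0.00913) = 0.114, so δp = 0.0127.
Q = p − w: δQ = √(δp² + δw²) = √(0.000161 + 8.94e-06) = 0.0130
Q = 0.02818.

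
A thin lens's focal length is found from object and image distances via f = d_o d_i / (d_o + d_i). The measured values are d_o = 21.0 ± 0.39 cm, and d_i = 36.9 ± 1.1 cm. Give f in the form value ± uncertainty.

13.4 ± 0.215 cm

∂f/∂d_o = (d_i/(d_o+d_i))² = 0.406;  ∂f/∂d_i = (d_o/(d_o+d_i))² = 0.132
δf = √((∂f/∂d_o · δd_o)² + (∂f/∂d_i · δd_i)²) = √(0.0251 + 0.0209) = 0.215 cm
f = 13.4 cm.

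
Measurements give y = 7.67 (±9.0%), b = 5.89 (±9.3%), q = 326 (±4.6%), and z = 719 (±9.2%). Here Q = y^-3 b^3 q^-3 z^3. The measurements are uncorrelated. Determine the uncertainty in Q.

2.41

For a monomial Q ∝ y^-3, b^3, q^-3, z^3, fractional errors add in quadrature:
  (-3·δy/y)² = (-3×0.0900)² = 0.0729;  (3·δb/b)² = (3×0.0930)² = 0.0778;  (-3·δq/q)² = (-3×0.0460)² = 0.0190;  (3·δz/z)² = (3×0.0920)² = 0.0762
δQ/Q = √(0.246) = 0.496
Q = 4.86, so δQ = 0.496 × 4.86 = 2.41.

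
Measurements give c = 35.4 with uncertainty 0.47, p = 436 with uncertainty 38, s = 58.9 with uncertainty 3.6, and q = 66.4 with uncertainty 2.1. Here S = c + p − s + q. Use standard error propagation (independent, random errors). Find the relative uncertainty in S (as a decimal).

0.0798

Absolute uncertainties add in quadrature for a linear combination:
  (δc)² = 0.221;  (δp)² = 1440;  (δs)² = 13.0;  (δq)² = 4.41
δS = √(1460) = 38.2
S = 479, so δS/S = 38.2/479 = 0.0798.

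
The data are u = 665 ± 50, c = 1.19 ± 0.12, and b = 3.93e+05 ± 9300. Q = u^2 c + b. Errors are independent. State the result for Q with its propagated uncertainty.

Let p = u^2·c = 5.26e+05. δp/p = √((2·δu/u)² + (1·δc/c)²) = √(0.0226 + 0.0102) = 0.181, so δp = 95300.
Q = p + b: δQ = √(δp² + δb²) = √(9.08e+09 + 8.65e+07) = 95700
Q = 9.19e+05.

(9.19 ± 0.957) × 10^5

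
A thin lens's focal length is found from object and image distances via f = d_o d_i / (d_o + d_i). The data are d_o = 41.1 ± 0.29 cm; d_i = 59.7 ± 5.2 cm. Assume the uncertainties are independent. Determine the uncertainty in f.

0.870 cm

∂f/∂d_o = (d_i/(d_o+d_i))² = 0.351;  ∂f/∂d_i = (d_o/(d_o+d_i))² = 0.166
δf = √((∂f/∂d_o · δd_o)² + (∂f/∂d_i · δd_i)²) = √(0.0103 + 0.747) = 0.870 cm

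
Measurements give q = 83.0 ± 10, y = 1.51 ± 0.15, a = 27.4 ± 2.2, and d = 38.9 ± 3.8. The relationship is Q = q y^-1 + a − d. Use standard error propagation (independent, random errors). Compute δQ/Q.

0.222

Let p = q·y^-1 = 55.0. δp/p = √((1·δq/q)² + (-1·δy/y)²) = √(0.0145 + 0.00987) = 0.156, so δp = 8.58.
Q = p + a − d: δQ = √(δp² + δa² + δd²) = √(73.7 + 4.84 + 14.4) = 9.64
Q = 43.5, so δQ/Q = 9.64/43.5 = 0.222.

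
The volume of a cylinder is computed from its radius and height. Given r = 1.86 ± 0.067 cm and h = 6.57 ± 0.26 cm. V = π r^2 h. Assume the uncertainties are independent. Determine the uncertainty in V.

Products/powers → add relative errors in quadrature, weighted by exponent:
  (2·δr/r)² = (2×0.0360)² = 0.00519;  (1·δh/h)² = (1×0.0396)² = 0.00157
δV/V = √(0.00676) = 0.0822
V = 71.4 cm^3, so δV = 0.0822 × 71.4 = 5.87 cm^3.

5.87 cm^3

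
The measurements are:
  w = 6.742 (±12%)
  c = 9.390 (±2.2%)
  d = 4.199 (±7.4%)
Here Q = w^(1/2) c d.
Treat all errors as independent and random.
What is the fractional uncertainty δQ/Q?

For a monomial Q ∝ w^(1/2), c, d, fractional errors add in quadrature:
  (½·δw/w)² = (0.5×0.120)² = 0.00360;  (1·δc/c)² = (1×0.0220)² = 0.000484;  (1·δd/d)² = (1×0.0740)² = 0.00548
δQ/Q = √(0.00956) = 0.0978

0.0978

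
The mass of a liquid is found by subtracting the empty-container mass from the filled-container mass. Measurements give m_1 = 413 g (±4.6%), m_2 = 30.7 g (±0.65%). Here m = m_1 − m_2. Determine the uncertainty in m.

Absolute uncertainties add in quadrature for a linear combination:
  (δm_1)² = 361;  (δm_2)² = 0.0398
δm = √(361) = 19.0 g

19.0 g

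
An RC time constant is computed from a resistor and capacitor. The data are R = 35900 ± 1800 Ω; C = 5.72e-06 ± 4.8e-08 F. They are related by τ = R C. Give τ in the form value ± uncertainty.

0.205 ± 0.0104 s

Since τ is a product/quotient, work with relative uncertainties:
  (1·δR/R)² = (1×0.0501)² = 0.00251;  (1·δC/C)² = (1×0.00839)² = 7.04e-05
δτ/τ = √(0.00258) = 0.0508
τ = 0.205 s, so δτ = 0.0508 × 0.205 = 0.0104 s.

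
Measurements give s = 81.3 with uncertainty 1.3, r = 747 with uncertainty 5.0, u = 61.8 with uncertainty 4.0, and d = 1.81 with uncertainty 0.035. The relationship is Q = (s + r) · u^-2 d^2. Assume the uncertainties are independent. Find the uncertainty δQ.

Let w = s + r = 828. δw = √(δs² + δr²) = √(1.69 + 25.0) = 5.17, so δw/w = 0.00624.
Q is then a monomial in w, u, d:
δQ/Q = √((δw/w)² + (-2·δu/u)² + (2·δd/d)²) = √(3.89e-05 + 0.0168 + 0.00150) = 0.135
Q = 0.711, so δQ = 0.135 × 0.711 = 0.0961.

0.0961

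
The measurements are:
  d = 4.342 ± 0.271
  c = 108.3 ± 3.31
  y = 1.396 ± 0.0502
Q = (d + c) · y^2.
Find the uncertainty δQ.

Let u = d + c = 112.6. δu = √(δd² + δc²) = √(0.0734 + 11.0) = 3.32, so δu/u = 0.0295.
Q is then a monomial in u, y:
δQ/Q = √((δu/u)² + (2·δy/y)²) = √(0.000869 + 0.00517) = 0.0777
Q = 219.5, so δQ = 0.0777 × 219.5 = 17.1.

17.1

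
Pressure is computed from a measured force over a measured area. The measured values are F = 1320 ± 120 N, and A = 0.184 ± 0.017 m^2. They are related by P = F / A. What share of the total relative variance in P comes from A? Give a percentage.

50.8%

(δP/P)² = (1·δF/F)² + (-1·δA/A)²
  F term: (1×0.0909)² = 0.00826
  A term: (-1×0.0924)² = 0.00854
Total = 0.0168. Share from A = 0.00854/0.0168 = 0.508.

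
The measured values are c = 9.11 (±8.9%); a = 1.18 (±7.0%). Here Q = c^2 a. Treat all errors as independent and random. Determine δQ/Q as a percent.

Q is a product of powers, so relative uncertainties combine in quadrature:
  (2·δc/c)² = (2×0.0890)² = 0.0317;  (1·δa/a)² = (1×0.0700)² = 0.00490
δQ/Q = √(0.0366) = 0.191

19.1%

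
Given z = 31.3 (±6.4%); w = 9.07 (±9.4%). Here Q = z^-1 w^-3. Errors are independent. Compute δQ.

1.24e-05

Each factor contributes (exponent × relative error)² to (δQ/Q)²:
  (-1·δz/z)² = (-1×0.0640)² = 0.00410;  (-3·δw/w)² = (-3×0.0940)² = 0.0795
δQ/Q = √(0.0836) = 0.289
Q = 4.28e-05, so δQ = 0.289 × 4.28e-05 = 1.24e-05.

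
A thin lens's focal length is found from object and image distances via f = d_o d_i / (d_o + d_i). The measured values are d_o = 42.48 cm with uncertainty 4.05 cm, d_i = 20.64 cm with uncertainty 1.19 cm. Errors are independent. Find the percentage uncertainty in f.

4.98%

∂f/∂d_o = (d_i/(d_o+d_i))² = 0.107;  ∂f/∂d_i = (d_o/(d_o+d_i))² = 0.453
δf = √((∂f/∂d_o · δd_o)² + (∂f/∂d_i · δd_i)²) = √(0.188 + 0.291) = 0.691 cm
f = 13.89 cm, so δf/f = 0.691/13.89 = 0.0498.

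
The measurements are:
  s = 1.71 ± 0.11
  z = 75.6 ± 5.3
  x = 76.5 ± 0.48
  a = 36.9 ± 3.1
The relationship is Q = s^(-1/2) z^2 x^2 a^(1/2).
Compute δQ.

Products/powers → add relative errors in quadrature, weighted by exponent:
  (−½·δs/s)² = (-0.5×0.0643)² = 0.00103;  (2·δz/z)² = (2×0.0701)² = 0.0197;  (2·δx/x)² = (2×0.00627)² = 0.000157;  (½·δa/a)² = (0.5×0.0840)² = 0.00176
δQ/Q = √(0.0226) = 0.150
Q = 1.55e+08, so δQ = 0.150 × 1.55e+08 = 2.34e+07.

2.34e+07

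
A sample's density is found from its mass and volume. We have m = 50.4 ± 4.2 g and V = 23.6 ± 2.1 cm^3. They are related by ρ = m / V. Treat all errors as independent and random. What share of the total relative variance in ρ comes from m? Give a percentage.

(δρ/ρ)² = (1·δm/m)² + (-1·δV/V)²
  m term: (1×0.0833)² = 0.00694
  V term: (-1×0.0890)² = 0.00792
Total = 0.0149. Share from m = 0.00694/0.0149 = 0.467.

46.7%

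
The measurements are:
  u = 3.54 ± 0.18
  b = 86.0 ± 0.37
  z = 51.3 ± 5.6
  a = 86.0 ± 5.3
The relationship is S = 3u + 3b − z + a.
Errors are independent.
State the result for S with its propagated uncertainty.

Sums and differences: (δS)² = Σ (cᵢ δxᵢ)².
  (3·δu)² = 0.292;  (3·δb)² = 1.23;  (δz)² = 31.4;  (δa)² = 28.1
δS = √(61.0) = 7.81
S = 303.

303 ± 7.81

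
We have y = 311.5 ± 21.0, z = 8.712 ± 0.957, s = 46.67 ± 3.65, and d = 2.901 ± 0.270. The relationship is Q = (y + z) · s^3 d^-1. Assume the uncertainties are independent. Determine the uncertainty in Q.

2.93e+06

Let u = y + z = 320.2. δu = √(δy² + δz²) = √(441 + 0.916) = 21.0, so δu/u = 0.0656.
Q is then a monomial in u, s, d:
δQ/Q = √((δu/u)² + (3·δs/s)² + (-1·δd/d)²) = √(0.00431 + 0.0550 + 0.00866) = 0.261
Q = 1.122e+07, so δQ = 0.261 × 1.122e+07 = 2.93e+06.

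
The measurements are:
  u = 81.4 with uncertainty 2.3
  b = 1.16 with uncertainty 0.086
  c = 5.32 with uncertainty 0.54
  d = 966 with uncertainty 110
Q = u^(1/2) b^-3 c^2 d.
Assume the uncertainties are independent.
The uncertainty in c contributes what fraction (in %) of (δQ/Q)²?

39.7%

(δQ/Q)² = (½·δu/u)² + (-3·δb/b)² + (2·δc/c)² + (1·δd/d)²
  u term: (0.5×0.0283)² = 0.000200
  b term: (-3×0.0741)² = 0.0495
  c term: (2×0.102)² = 0.0412
  d term: (1×0.114)² = 0.0130
Total = 0.104. Share from c = 0.0412/0.104 = 0.397.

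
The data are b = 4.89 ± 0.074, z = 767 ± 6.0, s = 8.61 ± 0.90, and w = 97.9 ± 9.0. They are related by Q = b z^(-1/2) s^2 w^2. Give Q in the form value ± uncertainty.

(1.25 ± 0.350) × 10^5

Each factor contributes (exponent × relative error)² to (δQ/Q)²:
  (1·δb/b)² = (1×0.0151)² = 0.000229;  (−½·δz/z)² = (-0.5×0.00782)² = 1.53e-05;  (2·δs/s)² = (2×0.105)² = 0.0437;  (2·δw/w)² = (2×0.0919)² = 0.0338
δQ/Q = √(0.0778) = 0.279
Q = 1.25e+05, so δQ = 0.279 × 1.25e+05 = 35000.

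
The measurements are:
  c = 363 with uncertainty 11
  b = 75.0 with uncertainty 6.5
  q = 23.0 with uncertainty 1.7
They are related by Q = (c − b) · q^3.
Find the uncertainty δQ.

7.92e+05

Let u = c − b = 288. δu = √(δc² + δb²) = √(121 + 42.2) = 12.8, so δu/u = 0.0444.
Q is then a monomial in u, q:
δQ/Q = √((δu/u)² + (3·δq/q)²) = √(0.00197 + 0.0492) = 0.226
Q = 3.5e+06, so δQ = 0.226 × 3.5e+06 = 7.92e+05.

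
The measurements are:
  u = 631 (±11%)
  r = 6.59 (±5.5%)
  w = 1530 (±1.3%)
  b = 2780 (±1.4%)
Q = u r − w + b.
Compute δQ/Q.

Let p = u·r = 4160. δp/p = √((1·δu/u)² + (1·δr/r)²) = √(0.0121 + 0.00302) = 0.123, so δp = 511.
Q = p − w + b: δQ = √(δp² + δw² + δb²) = √(2.62e+05 + 396 + 1510) = 513
Q = 5410, so δQ/Q = 513/5410 = 0.0949.

0.0949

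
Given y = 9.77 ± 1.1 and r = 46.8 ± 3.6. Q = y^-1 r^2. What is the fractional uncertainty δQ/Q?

0.191

Relative error in a monomial: (δQ/Q)² = Σ (nᵢ · δxᵢ/xᵢ)².
  (-1·δy/y)² = (-1×0.113)² = 0.0127;  (2·δr/r)² = (2×0.0769)² = 0.0237
δQ/Q = √(0.0363) = 0.191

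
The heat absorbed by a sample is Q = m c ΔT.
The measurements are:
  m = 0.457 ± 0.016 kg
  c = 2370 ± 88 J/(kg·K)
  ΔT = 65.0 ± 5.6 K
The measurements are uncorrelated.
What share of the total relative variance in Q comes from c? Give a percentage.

(δQ/Q)² = (1·δm/m)² + (1·δc/c)² + (1·δΔT/ΔT)²
  m term: (1×0.0350)² = 0.00123
  c term: (1×0.0371)² = 0.00138
  ΔT term: (1×0.0862)² = 0.00742
Total = 0.0100. Share from c = 0.00138/0.0100 = 0.137.

13.7%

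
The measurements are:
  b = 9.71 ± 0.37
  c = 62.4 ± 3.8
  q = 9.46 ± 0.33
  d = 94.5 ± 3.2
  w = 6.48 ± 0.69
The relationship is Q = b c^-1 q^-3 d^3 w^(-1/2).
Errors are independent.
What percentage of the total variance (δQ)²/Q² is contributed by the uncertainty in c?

12.7%

(δQ/Q)² = (1·δb/b)² + (-1·δc/c)² + (-3·δq/q)² + (3·δd/d)² + (−½·δw/w)²
  b term: (1×0.0381)² = 0.00145
  c term: (-1×0.0609)² = 0.00371
  q term: (-3×0.0349)² = 0.0110
  d term: (3×0.0339)² = 0.0103
  w term: (-0.5×0.106)² = 0.00283
Total = 0.0293. Share from c = 0.00371/0.0293 = 0.127.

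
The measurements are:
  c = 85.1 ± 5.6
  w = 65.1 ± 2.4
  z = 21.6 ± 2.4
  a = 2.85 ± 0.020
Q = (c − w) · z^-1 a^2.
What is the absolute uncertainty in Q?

2.44

Let u = c − w = 20.0. δu = √(δc² + δw²) = √(31.4 + 5.76) = 6.09, so δu/u = 0.305.
Q is then a monomial in u, z, a:
δQ/Q = √((δu/u)² + (-1·δz/z)² + (2·δa/a)²) = √(0.0928 + 0.0123 + 0.000197) = 0.325
Q = 7.52, so δQ = 0.325 × 7.52 = 2.44.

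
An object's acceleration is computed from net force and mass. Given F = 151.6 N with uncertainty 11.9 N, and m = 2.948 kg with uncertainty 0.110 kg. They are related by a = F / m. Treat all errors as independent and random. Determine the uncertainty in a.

Products/powers → add relative errors in quadrature, weighted by exponent:
  (1·δF/F)² = (1×0.0785)² = 0.00616;  (-1·δm/m)² = (-1×0.0373)² = 0.00139
δa/a = √(0.00755) = 0.0869
a = 51.42 m/s^2, so δa = 0.0869 × 51.42 = 4.47 m/s^2.

4.47 m/s^2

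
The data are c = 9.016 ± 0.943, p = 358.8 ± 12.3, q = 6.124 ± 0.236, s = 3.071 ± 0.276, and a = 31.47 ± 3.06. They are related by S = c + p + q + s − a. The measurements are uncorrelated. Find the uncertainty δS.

12.7

Each term contributes (cᵢ δxᵢ)² to (δS)²:
  (δc)² = 0.889;  (δp)² = 151;  (δq)² = 0.0557;  (δs)² = 0.0762;  (δa)² = 9.36
δS = √(162) = 12.7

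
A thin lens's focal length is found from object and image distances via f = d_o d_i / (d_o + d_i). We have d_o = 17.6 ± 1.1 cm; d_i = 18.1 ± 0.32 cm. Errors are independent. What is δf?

∂f/∂d_o = (d_i/(d_o+d_i))² = 0.257;  ∂f/∂d_i = (d_o/(d_o+d_i))² = 0.243
δf = √((∂f/∂d_o · δd_o)² + (∂f/∂d_i · δd_i)²) = √(0.0800 + 0.00605) = 0.293 cm

0.293 cm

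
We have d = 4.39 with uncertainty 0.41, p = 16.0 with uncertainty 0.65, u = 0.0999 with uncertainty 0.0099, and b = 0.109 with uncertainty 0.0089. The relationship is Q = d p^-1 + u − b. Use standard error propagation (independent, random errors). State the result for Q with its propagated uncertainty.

Let w = d·p^-1 = 0.274. δw/w = √((1·δd/d)² + (-1·δp/p)²) = √(0.00872 + 0.00165) = 0.102, so δw = 0.0279.
Q = w + u − b: δQ = √(δw² + δu² + δb²) = √(0.000781 + 9.8e-05 + 7.92e-05) = 0.0310
Q = 0.265.

0.265 ± 0.0310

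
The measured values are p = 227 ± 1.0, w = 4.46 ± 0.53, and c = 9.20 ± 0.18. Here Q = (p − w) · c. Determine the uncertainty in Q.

Let u = p − w = 223. δu = √(δp² + δw²) = √(1.00 + 0.281) = 1.13, so δu/u = 0.00509.
Q is then a monomial in u, c:
δQ/Q = √((δu/u)² + (1·δc/c)²) = √(2.59e-05 + 0.000383) = 0.0202
Q = 2050, so δQ = 0.0202 × 2050 = 41.4.

41.4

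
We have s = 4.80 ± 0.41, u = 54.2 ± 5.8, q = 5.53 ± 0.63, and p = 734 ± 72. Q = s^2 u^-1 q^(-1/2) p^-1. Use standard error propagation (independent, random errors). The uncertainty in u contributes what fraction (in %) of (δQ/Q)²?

(δQ/Q)² = (2·δs/s)² + (-1·δu/u)² + (−½·δq/q)² + (-1·δp/p)²
  s term: (2×0.0854)² = 0.0292
  u term: (-1×0.107)² = 0.0115
  q term: (-0.5×0.114)² = 0.00324
  p term: (-1×0.0981)² = 0.00962
Total = 0.0535. Share from u = 0.0115/0.0535 = 0.214.

21.4%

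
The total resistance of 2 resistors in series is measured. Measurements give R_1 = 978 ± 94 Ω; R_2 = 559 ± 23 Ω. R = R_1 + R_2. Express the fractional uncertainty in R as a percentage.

6.30%

Each term contributes (cᵢ δxᵢ)² to (δR)²:
  (δR_1)² = 8840;  (δR_2)² = 529
δR = √(9360) = 96.8 Ω
R = 1540 Ω, so δR/R = 96.8/1540 = 0.0630.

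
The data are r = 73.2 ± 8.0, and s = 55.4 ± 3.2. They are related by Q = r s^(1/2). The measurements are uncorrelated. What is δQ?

61.6

Products/powers → add relative errors in quadrature, weighted by exponent:
  (1·δr/r)² = (1×0.109)² = 0.0119;  (½·δs/s)² = (0.5×0.0578)² = 0.000834
δQ/Q = √(0.0128) = 0.113
Q = 545, so δQ = 0.113 × 545 = 61.6.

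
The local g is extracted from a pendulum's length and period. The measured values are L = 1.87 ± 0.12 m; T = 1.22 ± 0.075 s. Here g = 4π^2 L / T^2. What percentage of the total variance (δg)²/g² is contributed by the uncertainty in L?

(δg/g)² = (1·δL/L)² + (-2·δT/T)²
  L term: (1×0.0642)² = 0.00412
  T term: (-2×0.0615)² = 0.0151
Total = 0.0192. Share from L = 0.00412/0.0192 = 0.214.

21.4%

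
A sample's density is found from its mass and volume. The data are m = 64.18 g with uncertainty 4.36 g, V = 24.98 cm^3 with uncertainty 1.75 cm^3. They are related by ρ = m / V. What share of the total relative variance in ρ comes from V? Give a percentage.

51.5%

(δρ/ρ)² = (1·δm/m)² + (-1·δV/V)²
  m term: (1×0.0679)² = 0.00462
  V term: (-1×0.0701)² = 0.00491
Total = 0.00952. Share from V = 0.00491/0.00952 = 0.515.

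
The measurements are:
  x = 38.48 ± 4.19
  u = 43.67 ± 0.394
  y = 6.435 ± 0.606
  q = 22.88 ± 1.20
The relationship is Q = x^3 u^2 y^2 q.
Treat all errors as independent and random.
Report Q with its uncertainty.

Q is a product of powers, so relative uncertainties combine in quadrature:
  (3·δx/x)² = (3×0.109)² = 0.107;  (2·δu/u)² = (2×0.00902)² = 0.000326;  (2·δy/y)² = (2×0.0942)² = 0.0355;  (1·δq/q)² = (1×0.0524)² = 0.00275
δQ/Q = √(0.145) = 0.381
Q = 1.029e+11, so δQ = 0.381 × 1.029e+11 = 3.92e+10.

(1.029 ± 0.392) × 10^11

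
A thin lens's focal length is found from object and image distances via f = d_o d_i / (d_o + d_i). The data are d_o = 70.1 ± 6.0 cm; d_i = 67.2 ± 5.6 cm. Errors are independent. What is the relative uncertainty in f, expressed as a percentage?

∂f/∂d_o = (d_i/(d_o+d_i))² = 0.240;  ∂f/∂d_i = (d_o/(d_o+d_i))² = 0.261
δf = √((∂f/∂d_o · δd_o)² + (∂f/∂d_i · δd_i)²) = √(2.07 + 2.13) = 2.05 cm
f = 34.3 cm, so δf/f = 2.05/34.3 = 0.0597.

5.97%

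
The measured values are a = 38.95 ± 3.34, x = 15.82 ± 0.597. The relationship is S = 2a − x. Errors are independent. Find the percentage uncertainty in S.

10.8%

Each term contributes (cᵢ δxᵢ)² to (δS)²:
  (2·δa)² = 44.6;  (δx)² = 0.356
δS = √(45.0) = 6.71
S = 62.08, so δS/S = 6.71/62.08 = 0.108.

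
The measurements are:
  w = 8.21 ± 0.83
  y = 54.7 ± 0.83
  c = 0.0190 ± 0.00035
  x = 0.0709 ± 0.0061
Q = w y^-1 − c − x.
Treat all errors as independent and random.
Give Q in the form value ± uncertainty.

Let p = w·y^-1 = 0.150. δp/p = √((1·δw/w)² + (-1·δy/y)²) = √(0.0102 + 0.000230) = 0.102, so δp = 0.0153.
Q = p − c − x: δQ = √(δp² + δc² + δx²) = √(0.000235 + 1.22e-07 + 3.72e-05) = 0.0165
Q = 0.0602.

0.0602 ± 0.0165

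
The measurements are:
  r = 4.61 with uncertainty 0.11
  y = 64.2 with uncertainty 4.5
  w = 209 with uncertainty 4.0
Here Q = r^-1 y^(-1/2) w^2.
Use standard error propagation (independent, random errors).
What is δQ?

67.5

Relative error in a monomial: (δQ/Q)² = Σ (nᵢ · δxᵢ/xᵢ)².
  (-1·δr/r)² = (-1×0.0239)² = 0.000569;  (−½·δy/y)² = (-0.5×0.0701)² = 0.00123;  (2·δw/w)² = (2×0.0191)² = 0.00147
δQ/Q = √(0.00326) = 0.0571
Q = 1180, so δQ = 0.0571 × 1180 = 67.5.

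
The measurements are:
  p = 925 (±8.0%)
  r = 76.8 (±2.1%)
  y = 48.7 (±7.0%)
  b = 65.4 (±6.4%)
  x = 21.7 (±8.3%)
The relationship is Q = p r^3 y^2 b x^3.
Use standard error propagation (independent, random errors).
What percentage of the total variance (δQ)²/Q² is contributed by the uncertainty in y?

(δQ/Q)² = (1·δp/p)² + (3·δr/r)² + (2·δy/y)² + (1·δb/b)² + (3·δx/x)²
  p term: (1×0.0800)² = 0.00640
  r term: (3×0.0210)² = 0.00397
  y term: (2×0.0700)² = 0.0196
  b term: (1×0.0640)² = 0.00410
  x term: (3×0.0830)² = 0.0620
Total = 0.0961. Share from y = 0.0196/0.0961 = 0.204.

20.4%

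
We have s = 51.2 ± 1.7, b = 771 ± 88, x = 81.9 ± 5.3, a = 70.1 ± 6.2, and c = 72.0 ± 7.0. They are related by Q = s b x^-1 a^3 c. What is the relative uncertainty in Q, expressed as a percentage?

31.3%

Since Q is a product/quotient, work with relative uncertainties:
  (1·δs/s)² = (1×0.0332)² = 0.00110;  (1·δb/b)² = (1×0.114)² = 0.0130;  (-1·δx/x)² = (-1×0.0647)² = 0.00419;  (3·δa/a)² = (3×0.0884)² = 0.0704;  (1·δc/c)² = (1×0.0972)² = 0.00945
δQ/Q = √(0.0982) = 0.313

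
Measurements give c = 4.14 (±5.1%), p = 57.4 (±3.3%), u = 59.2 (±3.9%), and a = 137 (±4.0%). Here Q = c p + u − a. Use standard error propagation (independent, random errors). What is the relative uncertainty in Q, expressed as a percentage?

Let w = c·p = 238. δw/w = √((1·δc/c)² + (1·δp/p)²) = √(0.00260 + 0.00109) = 0.0607, so δw = 14.4.
Q = w + u − a: δQ = √(δw² + δu² + δa²) = √(208 + 5.33 + 30.0) = 15.6
Q = 160, so δQ/Q = 15.6/160 = 0.0977.

9.77%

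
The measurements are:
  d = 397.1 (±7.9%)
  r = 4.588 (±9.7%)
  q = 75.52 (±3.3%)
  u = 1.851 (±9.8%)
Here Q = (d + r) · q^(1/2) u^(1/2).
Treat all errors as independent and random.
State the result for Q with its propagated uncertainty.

Let w = d + r = 401.7. δw = √(δd² + δr²) = √(984 + 0.198) = 31.4, so δw/w = 0.0781.
Q is then a monomial in w, q, u:
δQ/Q = √((δw/w)² + (½·δq/q)² + (½·δu/u)²) = √(0.00610 + 0.000272 + 0.00240) = 0.0937
Q = 4749, so δQ = 0.0937 × 4749 = 445.

4749 ± 445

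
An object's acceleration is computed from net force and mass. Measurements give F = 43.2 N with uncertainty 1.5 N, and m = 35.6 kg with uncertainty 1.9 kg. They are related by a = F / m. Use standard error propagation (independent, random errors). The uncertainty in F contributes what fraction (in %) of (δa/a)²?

(δa/a)² = (1·δF/F)² + (-1·δm/m)²
  F term: (1×0.0347)² = 0.00121
  m term: (-1×0.0534)² = 0.00285
Total = 0.00405. Share from F = 0.00121/0.00405 = 0.297.

29.7%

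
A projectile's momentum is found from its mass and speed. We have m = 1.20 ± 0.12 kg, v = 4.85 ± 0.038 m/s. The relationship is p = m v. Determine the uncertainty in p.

For a monomial p ∝ m, v, fractional errors add in quadrature:
  (1·δm/m)² = (1×0.100)² = 0.0100;  (1·δv/v)² = (1×0.00784)² = 6.14e-05
δp/p = √(0.0101) = 0.100
p = 5.82 kg·m/s, so δp = 0.100 × 5.82 = 0.584 kg·m/s.

0.584 kg·m/s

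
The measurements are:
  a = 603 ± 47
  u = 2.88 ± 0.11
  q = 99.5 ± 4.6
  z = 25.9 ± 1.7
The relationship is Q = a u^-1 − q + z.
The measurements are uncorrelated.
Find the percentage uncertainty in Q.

Let p = a·u^-1 = 209. δp/p = √((1·δa/a)² + (-1·δu/u)²) = √(0.00608 + 0.00146) = 0.0868, so δp = 18.2.
Q = p − q + z: δQ = √(δp² + δq² + δz²) = √(330 + 21.2 + 2.89) = 18.8
Q = 136, so δQ/Q = 18.8/136 = 0.139.

13.9%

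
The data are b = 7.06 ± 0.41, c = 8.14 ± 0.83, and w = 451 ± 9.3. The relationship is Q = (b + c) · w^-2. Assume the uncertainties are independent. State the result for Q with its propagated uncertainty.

Let u = b + c = 15.2. δu = √(δb² + δc²) = √(0.168 + 0.689) = 0.926, so δu/u = 0.0609.
Q is then a monomial in u, w:
δQ/Q = √((δu/u)² + (-2·δw/w)²) = √(0.00371 + 0.00170) = 0.0736
Q = 7.47e-05, so δQ = 0.0736 × 7.47e-05 = 5.5e-06.

(7.47 ± 0.550) × 10^-5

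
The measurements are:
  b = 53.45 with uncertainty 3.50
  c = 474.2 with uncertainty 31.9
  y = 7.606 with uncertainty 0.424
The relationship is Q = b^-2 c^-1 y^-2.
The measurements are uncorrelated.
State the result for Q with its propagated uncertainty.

For a monomial Q ∝ b^-2, c^-1, y^-2, fractional errors add in quadrature:
  (-2·δb/b)² = (-2×0.0655)² = 0.0172;  (-1·δc/c)² = (-1×0.0673)² = 0.00453;  (-2·δy/y)² = (-2×0.0557)² = 0.0124
δQ/Q = √(0.0341) = 0.185
Q = 1.276e-08, so δQ = 0.185 × 1.276e-08 = 2.36e-09.

(1.276 ± 0.236) × 10^-8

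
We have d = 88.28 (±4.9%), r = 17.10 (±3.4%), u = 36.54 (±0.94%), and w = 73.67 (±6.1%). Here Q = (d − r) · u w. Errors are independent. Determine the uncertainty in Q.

16700

Let h = d − r = 71.18. δh = √(δd² + δr²) = √(18.7 + 0.338) = 4.36, so δh/h = 0.0613.
Q is then a monomial in h, u, w:
δQ/Q = √((δh/h)² + (1·δu/u)² + (1·δw/w)²) = √(0.00376 + 8.84e-05 + 0.00372) = 0.0870
Q = 191600, so δQ = 0.0870 × 191600 = 16700.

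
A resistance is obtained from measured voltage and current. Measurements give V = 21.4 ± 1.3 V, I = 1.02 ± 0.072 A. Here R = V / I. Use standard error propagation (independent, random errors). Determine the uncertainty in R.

1.95 Ω

R is a product of powers, so relative uncertainties combine in quadrature:
  (1·δV/V)² = (1×0.0607)² = 0.00369;  (-1·δI/I)² = (-1×0.0706)² = 0.00498
δR/R = √(0.00867) = 0.0931
R = 21.0 Ω, so δR = 0.0931 × 21.0 = 1.95 Ω.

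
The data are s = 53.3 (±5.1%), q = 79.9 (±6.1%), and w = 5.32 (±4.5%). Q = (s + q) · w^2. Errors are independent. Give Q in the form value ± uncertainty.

3770 ± 374

Let u = s + q = 133. δu = √(δs² + δq²) = √(7.39 + 23.8) = 5.58, so δu/u = 0.0419.
Q is then a monomial in u, w:
δQ/Q = √((δu/u)² + (2·δw/w)²) = √(0.00176 + 0.00810) = 0.0993
Q = 3770, so δQ = 0.0993 × 3770 = 374.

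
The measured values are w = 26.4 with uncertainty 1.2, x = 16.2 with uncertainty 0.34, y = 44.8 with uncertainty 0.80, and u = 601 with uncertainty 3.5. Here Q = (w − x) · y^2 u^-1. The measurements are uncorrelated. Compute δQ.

4.34

Let h = w − x = 10.2. δh = √(δw² + δx²) = √(1.44 + 0.116) = 1.25, so δh/h = 0.122.
Q is then a monomial in h, y, u:
δQ/Q = √((δh/h)² + (2·δy/y)² + (-1·δu/u)²) = √(0.0150 + 0.00128 + 3.39e-05) = 0.128
Q = 34.1, so δQ = 0.128 × 34.1 = 4.34.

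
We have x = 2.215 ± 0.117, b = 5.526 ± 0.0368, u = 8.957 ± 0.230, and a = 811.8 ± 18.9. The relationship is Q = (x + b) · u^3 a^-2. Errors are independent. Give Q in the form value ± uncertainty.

Let w = x + b = 7.741. δw = √(δx² + δb²) = √(0.0137 + 0.00135) = 0.123, so δw/w = 0.0158.
Q is then a monomial in w, u, a:
δQ/Q = √((δw/w)² + (3·δu/u)² + (-2·δa/a)²) = √(0.000251 + 0.00593 + 0.00217) = 0.0914
Q = 0.008441, so δQ = 0.0914 × 0.008441 = 0.000771.

0.008441 ± 0.000771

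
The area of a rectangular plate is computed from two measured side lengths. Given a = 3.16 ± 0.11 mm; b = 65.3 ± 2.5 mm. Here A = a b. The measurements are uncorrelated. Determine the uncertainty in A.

Products/powers → add relative errors in quadrature, weighted by exponent:
  (1·δa/a)² = (1×0.0348)² = 0.00121;  (1·δb/b)² = (1×0.0383)² = 0.00147
δA/A = √(0.00268) = 0.0517
A = 206 mm^2, so δA = 0.0517 × 206 = 10.7 mm^2.

10.7 mm^2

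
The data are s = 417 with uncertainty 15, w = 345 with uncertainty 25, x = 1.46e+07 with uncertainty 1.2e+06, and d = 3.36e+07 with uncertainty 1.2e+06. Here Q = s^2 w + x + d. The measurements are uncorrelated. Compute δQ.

Let p = s^2·w = 6e+07. δp/p = √((2·δs/s)² + (1·δw/w)²) = √(0.00518 + 0.00525) = 0.102, so δp = 6.13e+06.
Q = p + x + d: δQ = √(δp² + δx² + δd²) = √(3.75e+13 + 1.44e+12 + 1.44e+12) = 6.36e+06

6.36e+06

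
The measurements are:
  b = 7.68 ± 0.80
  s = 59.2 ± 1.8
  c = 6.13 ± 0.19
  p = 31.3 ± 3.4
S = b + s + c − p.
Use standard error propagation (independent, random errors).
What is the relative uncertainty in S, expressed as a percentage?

9.43%

S is a linear combination, so absolute uncertainties add in quadrature:
  (δb)² = 0.640;  (δs)² = 3.24;  (δc)² = 0.0361;  (δp)² = 11.6
δS = √(15.5) = 3.93
S = 41.7, so δS/S = 3.93/41.7 = 0.0943.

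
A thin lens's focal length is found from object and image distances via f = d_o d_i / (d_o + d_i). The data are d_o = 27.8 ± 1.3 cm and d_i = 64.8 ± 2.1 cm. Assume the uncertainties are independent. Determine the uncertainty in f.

∂f/∂d_o = (d_i/(d_o+d_i))² = 0.490;  ∂f/∂d_i = (d_o/(d_o+d_i))² = 0.0901
δf = √((∂f/∂d_o · δd_o)² + (∂f/∂d_i · δd_i)²) = √(0.405 + 0.0358) = 0.664 cm

0.664 cm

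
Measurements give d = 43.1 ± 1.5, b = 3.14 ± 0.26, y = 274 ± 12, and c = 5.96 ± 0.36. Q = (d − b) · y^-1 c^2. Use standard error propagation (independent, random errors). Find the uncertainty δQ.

Let u = d − b = 40.0. δu = √(δd² + δb²) = √(2.25 + 0.0676) = 1.52, so δu/u = 0.0381.
Q is then a monomial in u, y, c:
δQ/Q = √((δu/u)² + (-1·δy/y)² + (2·δc/c)²) = √(0.00145 + 0.00192 + 0.0146) = 0.134
Q = 5.18, so δQ = 0.134 × 5.18 = 0.694.

0.694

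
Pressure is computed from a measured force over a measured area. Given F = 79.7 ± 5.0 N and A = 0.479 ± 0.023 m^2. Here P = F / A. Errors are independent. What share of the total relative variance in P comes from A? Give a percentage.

36.9%

(δP/P)² = (1·δF/F)² + (-1·δA/A)²
  F term: (1×0.0627)² = 0.00394
  A term: (-1×0.0480)² = 0.00231
Total = 0.00624. Share from A = 0.00231/0.00624 = 0.369.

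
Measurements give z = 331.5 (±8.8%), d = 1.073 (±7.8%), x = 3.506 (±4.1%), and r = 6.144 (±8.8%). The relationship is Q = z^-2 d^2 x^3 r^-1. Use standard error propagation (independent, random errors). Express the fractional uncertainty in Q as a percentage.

Relative error in a monomial: (δQ/Q)² = Σ (nᵢ · δxᵢ/xᵢ)².
  (-2·δz/z)² = (-2×0.0880)² = 0.0310;  (2·δd/d)² = (2×0.0780)² = 0.0243;  (3·δx/x)² = (3×0.0410)² = 0.0151;  (-1·δr/r)² = (-1×0.0880)² = 0.00774
δQ/Q = √(0.0782) = 0.280

28.0%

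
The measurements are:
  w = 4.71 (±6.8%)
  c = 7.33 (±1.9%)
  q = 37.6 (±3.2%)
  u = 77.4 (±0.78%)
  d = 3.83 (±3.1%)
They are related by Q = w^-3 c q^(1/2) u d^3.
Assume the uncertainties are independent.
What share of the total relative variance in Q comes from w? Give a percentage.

81.7%

(δQ/Q)² = (-3·δw/w)² + (1·δc/c)² + (½·δq/q)² + (1·δu/u)² + (3·δd/d)²
  w term: (-3×0.0680)² = 0.0416
  c term: (1×0.0190)² = 0.000361
  q term: (0.5×0.0320)² = 0.000256
  u term: (1×0.00780)² = 6.08e-05
  d term: (3×0.0310)² = 0.00865
Total = 0.0509. Share from w = 0.0416/0.0509 = 0.817.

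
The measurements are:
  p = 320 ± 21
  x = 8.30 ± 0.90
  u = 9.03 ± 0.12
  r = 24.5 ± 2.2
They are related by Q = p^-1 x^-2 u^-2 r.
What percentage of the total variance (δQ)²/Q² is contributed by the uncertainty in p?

7.16%

(δQ/Q)² = (-1·δp/p)² + (-2·δx/x)² + (-2·δu/u)² + (1·δr/r)²
  p term: (-1×0.0656)² = 0.00431
  x term: (-2×0.108)² = 0.0470
  u term: (-2×0.0133)² = 0.000706
  r term: (1×0.0898)² = 0.00806
Total = 0.0601. Share from p = 0.00431/0.0601 = 0.0716.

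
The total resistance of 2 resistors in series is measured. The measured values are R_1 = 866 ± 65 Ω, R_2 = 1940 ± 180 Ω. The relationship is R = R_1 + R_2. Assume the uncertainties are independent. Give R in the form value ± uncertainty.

Sums and differences: (δR)² = Σ (cᵢ δxᵢ)².
  (δR_1)² = 4220;  (δR_2)² = 32400
δR = √(36600) = 191 Ω
R = 2810 Ω.

2810 ± 191 Ω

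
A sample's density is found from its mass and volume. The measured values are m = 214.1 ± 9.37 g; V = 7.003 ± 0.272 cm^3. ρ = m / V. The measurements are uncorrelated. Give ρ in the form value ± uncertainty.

Products/powers → add relative errors in quadrature, weighted by exponent:
  (1·δm/m)² = (1×0.0438)² = 0.00192;  (-1·δV/V)² = (-1×0.0388)² = 0.00151
δρ/ρ = √(0.00342) = 0.0585
ρ = 30.57 g/cm^3, so δρ = 0.0585 × 30.57 = 1.79 g/cm^3.

30.57 ± 1.79 g/cm^3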